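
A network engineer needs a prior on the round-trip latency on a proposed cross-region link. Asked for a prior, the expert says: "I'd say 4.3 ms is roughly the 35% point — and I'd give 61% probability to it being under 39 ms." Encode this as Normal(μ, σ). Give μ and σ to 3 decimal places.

For Normal(μ,σ), the p-quantile is μ + z_p·σ. Here z_{0.35} = -0.3853, z_{0.61} = 0.2793.
So 4.3 = μ − 0.3853σ and 39 = μ + 0.2793σ.
Subtracting: σ = (39 − 4.3)/(0.2793 − (-0.3853)) = 52.209.
Then μ = 4.3 − (-0.3853)·52.209 = 24.417.

μ = 24.417, σ = 52.209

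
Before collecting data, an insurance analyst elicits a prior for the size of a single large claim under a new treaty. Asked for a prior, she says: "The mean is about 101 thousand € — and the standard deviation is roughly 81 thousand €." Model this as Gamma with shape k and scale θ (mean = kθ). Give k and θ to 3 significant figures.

k ≈ 1.55, θ ≈ 65

For Gamma(k, scale θ): mean = kθ, variance = kθ², so CV = 1/√k.
CV = SD/mean = 81/101 = 0.802, hence k = 1/CV² = 1.55.
Then θ = mean/k = 101/1.55 = 65.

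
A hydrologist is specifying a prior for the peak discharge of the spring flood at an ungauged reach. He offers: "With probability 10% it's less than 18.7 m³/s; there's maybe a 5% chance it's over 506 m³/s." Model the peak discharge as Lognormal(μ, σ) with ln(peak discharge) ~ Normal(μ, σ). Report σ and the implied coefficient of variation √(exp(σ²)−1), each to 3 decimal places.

If T ~ Lognormal(μ,σ) then ln T ~ Normal(μ,σ), so the p-quantile of ln T is μ + z_p·σ.
ln(18.7) = 2.929 and ln(506) = 6.227; z_{0.1} = -1.282, z_{0.95} = 1.645.
σ = (6.227 − 2.929)/(1.645 − (-1.282)) = 1.127.
μ = 2.929 − (-1.282)·1.127 = 4.373.
CV = √(exp(σ²)−1) = √(exp(1.2701)−1) = 1.600.

σ ≈ 1.127, CV ≈ 1.600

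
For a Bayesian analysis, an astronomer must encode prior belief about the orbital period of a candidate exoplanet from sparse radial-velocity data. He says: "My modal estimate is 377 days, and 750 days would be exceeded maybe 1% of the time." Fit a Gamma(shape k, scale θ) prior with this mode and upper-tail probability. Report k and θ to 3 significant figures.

k ≈ 11.4, θ ≈ 36.3

Gamma(k,θ) with k>1 has mode (k−1)θ, so θ = 377/(k−1).
Need P(X < 750) = 0.99 with θ tied to k this way. Start at k = 2, θ = 377: P(X<750) ≈ 0.591.
Too low — raise k to concentrate. Iterating converges to k ≈ 11.4.
Then θ = 377/(11.4−1) ≈ 36.3.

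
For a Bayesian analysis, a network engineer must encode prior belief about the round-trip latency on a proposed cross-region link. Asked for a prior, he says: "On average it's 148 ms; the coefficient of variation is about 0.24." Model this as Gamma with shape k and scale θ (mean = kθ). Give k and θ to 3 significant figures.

For Gamma(k, scale θ): mean = kθ, variance = kθ², so CV = 1/√k.
CV = 0.24, hence k = 1/CV² = 17.4.
Then θ = mean/k = 148/17.4 = 8.52.

k ≈ 17.4, θ ≈ 8.52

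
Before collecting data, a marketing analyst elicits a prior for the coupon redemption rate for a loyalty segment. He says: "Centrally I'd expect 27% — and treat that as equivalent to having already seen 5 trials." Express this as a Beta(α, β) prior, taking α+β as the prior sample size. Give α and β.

Under the effective-sample-size interpretation, Beta(α, β) has prior mean α/(α+β) and prior sample size α+β.
So α+β = 5 and α/(α+β) = 0.27, giving α = 0.27·5 = 1.35 and β = 5 − 1.35 = 3.65.

α = 1.35, β = 3.65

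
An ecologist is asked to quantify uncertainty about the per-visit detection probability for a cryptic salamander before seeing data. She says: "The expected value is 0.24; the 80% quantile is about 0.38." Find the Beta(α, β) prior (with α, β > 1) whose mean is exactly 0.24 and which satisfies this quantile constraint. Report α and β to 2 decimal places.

With mean 0.24 fixed, write α = 0.24s, β = 0.76s where s = α+β.
Need P(θ < 0.38) = 0.8 under Beta(0.24s, 0.76s). Normal approximation: (q−m)/√(m(1−m)/s) ≈ z_{0.8} = 0.842, so s ≈ 0.24·0.76·(0.842)²/(0.38−0.24)² = 6.6.
At s = 6.6: P(θ<0.38) ≈ 0.814. Adjusting to match 0.8 gives s ≈ 5.53.
So α = 0.24·5.53 ≈ 1.33, β = 0.76·5.53 ≈ 4.20.

α ≈ 1.33, β ≈ 4.20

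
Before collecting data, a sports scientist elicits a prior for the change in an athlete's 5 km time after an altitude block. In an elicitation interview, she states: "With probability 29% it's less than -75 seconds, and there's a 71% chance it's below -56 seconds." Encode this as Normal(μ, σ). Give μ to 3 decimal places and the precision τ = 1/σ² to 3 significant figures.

For Normal(μ,σ), the p-quantile is μ + z_p·σ. Here z_{0.29} = -0.5534, z_{0.71} = 0.5534.
So -75 = μ − 0.5534σ and -56 = μ + 0.5534σ.
Subtracting: σ = (-56 − -75)/(0.5534 − (-0.5534)) = 17.167.
Then μ = -75 − (-0.5534)·17.167 = -65.500.
Precision τ = 1/σ² = 1/17.17² = 0.00339.

μ = -65.500, τ = 0.00339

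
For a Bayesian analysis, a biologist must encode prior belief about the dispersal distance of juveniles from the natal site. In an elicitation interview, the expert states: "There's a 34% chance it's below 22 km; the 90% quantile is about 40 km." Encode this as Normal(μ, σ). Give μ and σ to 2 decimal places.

μ = 26.38, σ = 10.63

The p-quantile of Normal(μ,σ) is μ + z_p·σ, with z_{0.34} = -0.4125 and z_{0.9} = 1.282.
Eliminate σ: μ = (z₂·x₁ − z₁·x₂)/(z₂ − z₁) = (1.282·22 − (-0.4125)·40)/1.694 = 26.38.
Then σ = (x₂ − x₁)/(z₂ − z₁) = (40 − 22)/1.694 = 10.63.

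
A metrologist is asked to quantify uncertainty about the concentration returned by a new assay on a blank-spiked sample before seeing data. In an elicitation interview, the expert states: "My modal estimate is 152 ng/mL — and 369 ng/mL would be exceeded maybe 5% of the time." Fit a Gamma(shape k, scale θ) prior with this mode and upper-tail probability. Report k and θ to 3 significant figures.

Gamma(k,θ) with k>1 has mode (k−1)θ, so θ = 152/(k−1).
Need P(X < 369) = 0.95 with θ tied to k this way. Start at k = 2, θ = 152: P(X<369) ≈ 0.698.
Too low — raise k to concentrate. Iterating converges to k ≈ 4.46.
Then θ = 152/(4.46−1) ≈ 43.9.

k ≈ 4.46, θ ≈ 43.9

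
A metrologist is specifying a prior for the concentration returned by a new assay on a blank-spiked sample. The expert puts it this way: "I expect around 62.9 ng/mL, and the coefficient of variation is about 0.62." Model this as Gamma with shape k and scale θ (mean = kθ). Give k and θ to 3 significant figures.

k ≈ 2.6, θ ≈ 24.2

For Gamma(k, scale θ): mean = kθ, variance = kθ², so CV = 1/√k.
CV = 0.62, hence k = 1/CV² = 2.6.
Then θ = mean/k = 62.9/2.6 = 24.2.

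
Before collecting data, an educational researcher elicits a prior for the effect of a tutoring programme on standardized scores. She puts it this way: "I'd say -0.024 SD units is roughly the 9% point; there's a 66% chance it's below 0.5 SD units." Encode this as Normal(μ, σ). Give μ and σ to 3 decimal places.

For Normal(μ,σ), the p-quantile is μ + z_p·σ. Here z_{0.09} = -1.341, z_{0.66} = 0.4125.
So -0.024 = μ − 1.341σ and 0.5 = μ + 0.4125σ.
Subtracting: σ = (0.5 − -0.024)/(0.4125 − (-1.341)) = 0.299.
Then μ = -0.024 − (-1.341)·0.299 = 0.377.

μ = 0.377, σ = 0.299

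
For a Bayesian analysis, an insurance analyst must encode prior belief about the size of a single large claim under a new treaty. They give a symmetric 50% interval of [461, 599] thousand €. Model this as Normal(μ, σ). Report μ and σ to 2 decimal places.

A symmetric 50% interval runs μ ± z·σ with z = 0.6745.
Half-width = 69, so σ = 69/0.6745 = 102.30.
μ is the interval midpoint, 530.00.

μ = 530.00, σ = 102.30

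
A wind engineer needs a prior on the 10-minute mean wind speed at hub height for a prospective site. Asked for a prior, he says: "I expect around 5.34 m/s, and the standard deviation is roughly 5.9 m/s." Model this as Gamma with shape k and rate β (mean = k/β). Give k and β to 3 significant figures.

k ≈ 0.819, β ≈ 0.153

For Gamma(k, rate β): mean = k/β, variance = k/β², so CV = 1/√k.
CV = SD/mean = 5.9/5.34 = 1.105, hence k = 1/CV² = 0.819.
Then β = k/mean = 0.819/5.34 = 0.153.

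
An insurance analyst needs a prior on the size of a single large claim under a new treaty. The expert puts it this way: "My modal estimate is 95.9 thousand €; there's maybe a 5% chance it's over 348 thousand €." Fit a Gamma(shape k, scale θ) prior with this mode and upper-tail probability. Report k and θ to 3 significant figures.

k ≈ 2.54, θ ≈ 62.1

Gamma(k,θ) with k>1 has mode (k−1)θ, so θ = 95.9/(k−1).
Need P(X < 348) = 0.95 with θ tied to k this way. Start at k = 2, θ = 95.9: P(X<348) ≈ 0.877.
Too low — raise k to concentrate. Iterating converges to k ≈ 2.54.
Then θ = 95.9/(2.54−1) ≈ 62.1.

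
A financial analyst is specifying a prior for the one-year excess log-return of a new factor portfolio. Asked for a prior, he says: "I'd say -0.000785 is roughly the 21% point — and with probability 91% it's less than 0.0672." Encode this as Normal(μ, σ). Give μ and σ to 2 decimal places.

μ = 0.02, σ = 0.03

For Normal(μ,σ), the p-quantile is μ + z_p·σ. Here z_{0.21} = -0.8064, z_{0.91} = 1.341.
So -0.000785 = μ − 0.8064σ and 0.0672 = μ + 1.341σ.
Subtracting: σ = (0.0672 − -0.000785)/(1.341 − (-0.8064)) = 0.03.
Then μ = -0.000785 − (-0.8064)·0.03 = 0.02.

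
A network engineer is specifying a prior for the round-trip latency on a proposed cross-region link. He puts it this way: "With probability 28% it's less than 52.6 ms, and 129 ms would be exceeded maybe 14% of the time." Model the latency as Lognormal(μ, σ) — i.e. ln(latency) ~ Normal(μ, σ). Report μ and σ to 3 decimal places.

If T ~ Lognormal(μ,σ) then ln T ~ Normal(μ,σ), so the p-quantile of ln T is μ + z_p·σ.
ln(52.6) = 3.963 and ln(129) = 4.86; z_{0.28} = -0.5828, z_{0.86} = 1.08.
σ = (4.86 − 3.963)/(1.08 − (-0.5828)) = 0.539.
μ = 3.963 − (-0.5828)·0.539 = 4.277.

μ ≈ 4.277, σ ≈ 0.539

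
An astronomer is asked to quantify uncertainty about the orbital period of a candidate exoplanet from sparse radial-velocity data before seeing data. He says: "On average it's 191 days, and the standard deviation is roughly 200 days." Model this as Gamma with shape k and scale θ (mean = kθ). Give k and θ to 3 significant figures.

For Gamma(k, scale θ): mean = kθ, variance = kθ², so CV = 1/√k.
CV = SD/mean = 200/191 = 1.047, hence k = 1/CV² = 0.912.
Then θ = mean/k = 191/0.912 = 209.

k ≈ 0.912, θ ≈ 209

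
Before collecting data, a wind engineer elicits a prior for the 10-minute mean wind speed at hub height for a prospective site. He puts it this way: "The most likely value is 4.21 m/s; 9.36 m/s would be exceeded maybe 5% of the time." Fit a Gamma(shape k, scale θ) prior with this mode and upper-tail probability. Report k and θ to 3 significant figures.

k ≈ 5.31, θ ≈ 0.978

Gamma(k,θ) with k>1 has mode (k−1)θ, so θ = 4.21/(k−1).
Need P(X < 9.36) = 0.95 with θ tied to k this way. Start at k = 2, θ = 4.21: P(X<9.36) ≈ 0.651.
Too low — raise k to concentrate. Iterating converges to k ≈ 5.31.
Then θ = 4.21/(5.31−1) ≈ 0.978.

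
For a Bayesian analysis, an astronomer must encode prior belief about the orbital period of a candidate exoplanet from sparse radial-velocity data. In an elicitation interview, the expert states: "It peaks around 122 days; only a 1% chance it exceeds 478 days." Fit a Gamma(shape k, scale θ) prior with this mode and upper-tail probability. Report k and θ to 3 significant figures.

k ≈ 3.25, θ ≈ 54.1

Gamma(k,θ) with k>1 has mode (k−1)θ, so θ = 122/(k−1).
Need P(X < 478) = 0.99 with θ tied to k this way. Start at k = 2, θ = 122: P(X<478) ≈ 0.902.
Too low — raise k to concentrate. Iterating converges to k ≈ 3.25.
Then θ = 122/(3.25−1) ≈ 54.1.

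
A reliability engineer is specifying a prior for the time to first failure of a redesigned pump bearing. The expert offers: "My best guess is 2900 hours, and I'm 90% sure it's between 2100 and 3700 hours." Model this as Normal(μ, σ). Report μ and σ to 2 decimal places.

A symmetric 90% interval runs μ ± z·σ with z = 1.645.
Half-width = 800, so σ = 800/1.645 = 486.37.
μ is the stated best guess, 2900.00.

μ = 2900.00, σ = 486.37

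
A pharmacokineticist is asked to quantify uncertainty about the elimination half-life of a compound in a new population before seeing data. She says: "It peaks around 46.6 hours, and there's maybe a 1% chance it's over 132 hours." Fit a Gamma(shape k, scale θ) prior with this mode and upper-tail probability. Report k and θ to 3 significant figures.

k ≈ 5.21, θ ≈ 11.1

Gamma(k,θ) with k>1 has mode (k−1)θ, so θ = 46.6/(k−1).
Need P(X < 132) = 0.99 with θ tied to k this way. Start at k = 2, θ = 46.6: P(X<132) ≈ 0.774.
Too low — raise k to concentrate. Iterating converges to k ≈ 5.21.
Then θ = 46.6/(5.21−1) ≈ 11.1.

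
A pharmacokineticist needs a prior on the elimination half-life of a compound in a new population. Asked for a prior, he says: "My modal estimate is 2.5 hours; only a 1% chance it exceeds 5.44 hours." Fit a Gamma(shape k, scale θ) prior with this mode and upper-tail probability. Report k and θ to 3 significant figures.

k ≈ 8.99, θ ≈ 0.313

Gamma(k,θ) with k>1 has mode (k−1)θ, so θ = 2.5/(k−1).
Need P(X < 5.44) = 0.99 with θ tied to k this way. Start at k = 2, θ = 2.5: P(X<5.44) ≈ 0.640.
Too low — raise k to concentrate. Iterating converges to k ≈ 8.99.
Then θ = 2.5/(8.99−1) ≈ 0.313.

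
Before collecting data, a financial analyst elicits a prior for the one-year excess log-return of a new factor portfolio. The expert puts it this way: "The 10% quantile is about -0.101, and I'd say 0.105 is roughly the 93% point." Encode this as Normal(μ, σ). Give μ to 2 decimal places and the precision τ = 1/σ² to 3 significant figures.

μ = -0.01, τ = 179

The p-quantile of Normal(μ,σ) is μ + z_p·σ, with z_{0.1} = -1.282 and z_{0.93} = 1.476.
Eliminate σ: μ = (z₂·x₁ − z₁·x₂)/(z₂ − z₁) = (1.476·-0.101 − (-1.282)·0.105)/2.757 = -0.01.
Then σ = (x₂ − x₁)/(z₂ − z₁) = (0.105 − -0.101)/2.757 = 0.07.
Precision τ = 1/σ² = 1/0.07471² = 179.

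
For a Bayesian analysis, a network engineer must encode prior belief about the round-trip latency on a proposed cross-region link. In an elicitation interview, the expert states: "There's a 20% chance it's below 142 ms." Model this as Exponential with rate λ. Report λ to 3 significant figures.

P(T < 142.0) = 1 − e^(−λ·142.0) = 0.2, so λ = −ln(1−0.2)/142.0 = −ln(0.8)/142.0 = 0.00157.

λ ≈ 0.00157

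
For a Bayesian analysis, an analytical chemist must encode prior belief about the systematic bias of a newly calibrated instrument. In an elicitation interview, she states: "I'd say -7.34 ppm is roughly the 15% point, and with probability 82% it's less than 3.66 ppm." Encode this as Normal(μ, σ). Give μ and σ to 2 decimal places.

For Normal(μ,σ), the p-quantile is μ + z_p·σ. Here z_{0.15} = -1.036, z_{0.82} = 0.9154.
So -7.34 = μ − 1.036σ and 3.66 = μ + 0.9154σ.
Subtracting: σ = (3.66 − -7.34)/(0.9154 − (-1.036)) = 5.64.
Then μ = -7.34 − (-1.036)·5.64 = -1.50.

μ = -1.50, σ = 5.64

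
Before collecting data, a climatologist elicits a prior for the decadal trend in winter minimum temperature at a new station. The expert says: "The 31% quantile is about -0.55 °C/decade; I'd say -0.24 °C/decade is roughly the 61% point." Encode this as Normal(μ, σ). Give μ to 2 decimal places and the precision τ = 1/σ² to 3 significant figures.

The p-quantile of Normal(μ,σ) is μ + z_p·σ, with z_{0.31} = -0.4959 and z_{0.61} = 0.2793.
Eliminate σ: μ = (z₂·x₁ − z₁·x₂)/(z₂ − z₁) = (0.2793·-0.55 − (-0.4959)·-0.24)/0.7752 = -0.35.
Then σ = (x₂ − x₁)/(z₂ − z₁) = (-0.24 − -0.55)/0.7752 = 0.40.
Precision τ = 1/σ² = 1/0.3999² = 6.25.

μ = -0.35, τ = 6.25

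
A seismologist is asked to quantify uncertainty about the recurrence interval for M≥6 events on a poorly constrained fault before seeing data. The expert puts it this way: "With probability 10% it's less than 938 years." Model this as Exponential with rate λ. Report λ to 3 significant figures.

λ ≈ 0.000112

P(T < 938.0) = 1 − e^(−λ·938.0) = 0.1, so λ = −ln(1−0.1)/938.0 = −ln(0.9)/938.0 = 0.000112.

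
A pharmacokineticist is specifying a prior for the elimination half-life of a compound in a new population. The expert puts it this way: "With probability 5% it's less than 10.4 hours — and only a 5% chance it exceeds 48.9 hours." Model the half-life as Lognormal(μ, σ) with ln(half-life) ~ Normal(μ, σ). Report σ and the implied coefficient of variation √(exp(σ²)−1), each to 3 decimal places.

If T ~ Lognormal(μ,σ) then ln T ~ Normal(μ,σ), so the p-quantile of ln T is μ + z_p·σ.
ln(10.4) = 2.342 and ln(48.9) = 3.89; z_{0.05} = -1.645, z_{0.95} = 1.645.
σ = (3.89 − 2.342)/(1.645 − (-1.645)) = 0.471.
μ = 2.342 − (-1.645)·0.471 = 3.116.
CV = √(exp(σ²)−1) = √(exp(0.2214)−1) = 0.498.

σ ≈ 0.471, CV ≈ 0.498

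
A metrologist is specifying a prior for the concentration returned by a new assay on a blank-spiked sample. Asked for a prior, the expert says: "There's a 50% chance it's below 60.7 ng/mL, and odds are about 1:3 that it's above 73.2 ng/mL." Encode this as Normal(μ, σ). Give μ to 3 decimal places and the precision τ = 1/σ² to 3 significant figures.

μ = 60.700, τ = 0.00291

For Normal(μ,σ), the p-quantile is μ + z_p·σ. Here z_{0.5} = 0, z_{0.75} = 0.6745.
So 60.7 = μ + 0σ and 73.2 = μ + 0.6745σ.
Subtracting: σ = (73.2 − 60.7)/(0.6745 − (0)) = 18.533.
Then μ = 60.7 − (0)·18.533 = 60.700.
Precision τ = 1/σ² = 1/18.53² = 0.00291.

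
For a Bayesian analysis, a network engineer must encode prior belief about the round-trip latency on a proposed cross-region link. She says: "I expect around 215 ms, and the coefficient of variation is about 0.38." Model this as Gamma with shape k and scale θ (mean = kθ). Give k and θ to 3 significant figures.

For Gamma(k, scale θ): mean = kθ, variance = kθ², so CV = 1/√k.
CV = 0.38, hence k = 1/CV² = 6.93.
Then θ = mean/k = 215/6.93 = 31.

k ≈ 6.93, θ ≈ 31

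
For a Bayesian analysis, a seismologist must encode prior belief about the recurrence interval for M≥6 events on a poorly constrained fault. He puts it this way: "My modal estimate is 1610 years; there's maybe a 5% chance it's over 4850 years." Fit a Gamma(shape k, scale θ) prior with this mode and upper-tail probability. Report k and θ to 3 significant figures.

Gamma(k,θ) with k>1 has mode (k−1)θ, so θ = 1610/(k−1).
Need P(X < 4850) = 0.95 with θ tied to k this way. Start at k = 2, θ = 1610: P(X<4850) ≈ 0.803.
Too low — raise k to concentrate. Iterating converges to k ≈ 3.18.
Then θ = 1610/(3.18−1) ≈ 739.

k ≈ 3.18, θ ≈ 739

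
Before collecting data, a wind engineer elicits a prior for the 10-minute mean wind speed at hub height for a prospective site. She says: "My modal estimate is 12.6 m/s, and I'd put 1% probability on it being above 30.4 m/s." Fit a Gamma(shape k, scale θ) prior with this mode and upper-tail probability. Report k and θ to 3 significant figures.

Gamma(k,θ) with k>1 has mode (k−1)θ, so θ = 12.6/(k−1).
Need P(X < 30.4) = 0.99 with θ tied to k this way. Start at k = 2, θ = 12.6: P(X<30.4) ≈ 0.694.
Too low — raise k to concentrate. Iterating converges to k ≈ 7.1.
Then θ = 12.6/(7.1−1) ≈ 2.07.

k ≈ 7.1, θ ≈ 2.07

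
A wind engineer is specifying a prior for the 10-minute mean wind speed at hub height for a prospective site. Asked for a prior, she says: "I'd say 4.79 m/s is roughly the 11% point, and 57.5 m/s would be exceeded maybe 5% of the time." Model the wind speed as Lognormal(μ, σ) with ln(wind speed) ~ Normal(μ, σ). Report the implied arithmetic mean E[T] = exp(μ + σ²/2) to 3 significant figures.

If T ~ Lognormal(μ,σ) then ln T ~ Normal(μ,σ), so the p-quantile of ln T is μ + z_p·σ.
ln(4.79) = 1.567 and ln(57.5) = 4.052; z_{0.11} = -1.227, z_{0.95} = 1.645.
σ = (4.052 − 1.567)/(1.645 − (-1.227)) = 0.866.
μ = 1.567 − (-1.227)·0.866 = 2.628.
E[T] = exp(μ + σ²/2) = exp(2.628 + 0.3746) = 20.1 m/s.

E[T] ≈ 20.1 m/s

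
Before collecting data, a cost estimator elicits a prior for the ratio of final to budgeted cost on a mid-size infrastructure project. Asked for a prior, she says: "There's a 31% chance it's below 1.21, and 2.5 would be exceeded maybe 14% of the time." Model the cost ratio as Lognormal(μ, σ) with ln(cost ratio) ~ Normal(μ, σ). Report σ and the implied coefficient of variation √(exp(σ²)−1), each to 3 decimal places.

If T ~ Lognormal(μ,σ) then ln T ~ Normal(μ,σ), so the p-quantile of ln T is μ + z_p·σ.
ln(1.21) = 0.1906 and ln(2.5) = 0.9163; z_{0.31} = -0.4959, z_{0.86} = 1.08.
σ = (0.9163 − 0.1906)/(1.08 − (-0.4959)) = 0.460.
μ = 0.1906 − (-0.4959)·0.460 = 0.419.
CV = √(exp(σ²)−1) = √(exp(0.2120)−1) = 0.486.

σ ≈ 0.460, CV ≈ 0.486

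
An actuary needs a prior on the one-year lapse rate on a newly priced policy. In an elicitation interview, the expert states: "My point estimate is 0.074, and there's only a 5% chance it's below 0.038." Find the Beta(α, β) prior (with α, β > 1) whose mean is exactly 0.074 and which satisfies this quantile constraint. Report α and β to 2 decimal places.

With mean 0.074 fixed, write α = 0.074s, β = 0.926s where s = α+β.
Need P(θ < 0.038) = 0.05 under Beta(0.074s, 0.926s). Normal approximation: (q−m)/√(m(1−m)/s) ≈ z_{0.05} = -1.64, so s ≈ 0.074·0.926·(-1.64)²/(0.038−0.074)² = 143.1.
At s = 143.1: P(θ<0.038) ≈ 0.029. Adjusting to match 0.05 gives s ≈ 110.21.
So α = 0.074·110.21 ≈ 8.16, β = 0.926·110.21 ≈ 102.06.

α ≈ 8.16, β ≈ 102.06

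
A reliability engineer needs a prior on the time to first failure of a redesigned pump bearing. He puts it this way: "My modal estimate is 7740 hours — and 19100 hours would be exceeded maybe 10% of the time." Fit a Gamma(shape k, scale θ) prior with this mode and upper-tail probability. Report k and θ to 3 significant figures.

Gamma(k,θ) with k>1 has mode (k−1)θ, so θ = 7740/(k−1).
Need P(X < 19100) = 0.9 with θ tied to k this way. Start at k = 2, θ = 7740: P(X<19100) ≈ 0.706.
Too low — raise k to concentrate. Iterating converges to k ≈ 3.35.
Then θ = 7740/(3.35−1) ≈ 3290.

k ≈ 3.35, θ ≈ 3290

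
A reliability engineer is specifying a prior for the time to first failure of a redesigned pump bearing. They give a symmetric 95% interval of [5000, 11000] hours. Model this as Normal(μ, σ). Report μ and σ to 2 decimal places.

μ = 8000.00, σ = 1530.64

A symmetric 95% interval runs μ ± z·σ with z = 1.96.
Half-width = 3000, so σ = 3000/1.96 = 1530.64.
μ is the interval midpoint, 8000.00.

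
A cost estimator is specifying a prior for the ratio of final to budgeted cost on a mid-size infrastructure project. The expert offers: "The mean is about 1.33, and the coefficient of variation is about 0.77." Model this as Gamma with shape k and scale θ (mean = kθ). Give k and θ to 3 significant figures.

k ≈ 1.69, θ ≈ 0.789

For Gamma(k, scale θ): mean = kθ, variance = kθ², so CV = 1/√k.
CV = 0.77, hence k = 1/CV² = 1.69.
Then θ = mean/k = 1.33/1.69 = 0.789.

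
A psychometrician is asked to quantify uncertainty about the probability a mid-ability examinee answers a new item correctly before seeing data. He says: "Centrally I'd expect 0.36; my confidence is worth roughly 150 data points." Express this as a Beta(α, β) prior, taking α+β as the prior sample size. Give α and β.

Under the effective-sample-size interpretation, Beta(α, β) has prior mean α/(α+β) and prior sample size α+β.
So α+β = 150 and α/(α+β) = 0.36, giving α = 0.36·150 = 54 and β = 150 − 54 = 96.

α = 54, β = 96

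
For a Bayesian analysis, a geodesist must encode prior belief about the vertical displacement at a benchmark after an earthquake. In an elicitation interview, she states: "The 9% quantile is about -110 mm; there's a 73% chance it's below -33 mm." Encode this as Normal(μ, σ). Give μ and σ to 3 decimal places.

μ = -57.154, σ = 39.415

For Normal(μ,σ), the p-quantile is μ + z_p·σ. Here z_{0.09} = -1.341, z_{0.73} = 0.6128.
So -110 = μ − 1.341σ and -33 = μ + 0.6128σ.
Subtracting: σ = (-33 − -110)/(0.6128 − (-1.341)) = 39.415.
Then μ = -110 − (-1.341)·39.415 = -57.154.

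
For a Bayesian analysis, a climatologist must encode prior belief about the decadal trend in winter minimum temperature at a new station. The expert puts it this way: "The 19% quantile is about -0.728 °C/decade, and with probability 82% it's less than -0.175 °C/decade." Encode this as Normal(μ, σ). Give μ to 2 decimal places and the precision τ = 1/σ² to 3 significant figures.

The p-quantile of Normal(μ,σ) is μ + z_p·σ, with z_{0.19} = -0.8779 and z_{0.82} = 0.9154.
Eliminate σ: μ = (z₂·x₁ − z₁·x₂)/(z₂ − z₁) = (0.9154·-0.728 − (-0.8779)·-0.175)/1.793 = -0.46.
Then σ = (x₂ − x₁)/(z₂ − z₁) = (-0.175 − -0.728)/1.793 = 0.31.
Precision τ = 1/σ² = 1/0.3084² = 10.5.

μ = -0.46, τ = 10.5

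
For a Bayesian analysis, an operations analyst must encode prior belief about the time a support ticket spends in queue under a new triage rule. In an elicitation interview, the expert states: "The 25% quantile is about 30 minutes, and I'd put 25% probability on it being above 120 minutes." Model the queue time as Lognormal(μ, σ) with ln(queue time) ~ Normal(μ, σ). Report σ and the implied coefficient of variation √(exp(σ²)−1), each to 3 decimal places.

If T ~ Lognormal(μ,σ) then ln T ~ Normal(μ,σ), so the p-quantile of ln T is μ + z_p·σ.
ln(30) = 3.401 and ln(120) = 4.787; z_{0.25} = -0.6745, z_{0.75} = 0.6745.
σ = (4.787 − 3.401)/(0.6745 − (-0.6745)) = 1.028.
μ = 3.401 − (-0.6745)·1.028 = 4.094.
CV = √(exp(σ²)−1) = √(exp(1.0561)−1) = 1.369.

σ ≈ 1.028, CV ≈ 1.369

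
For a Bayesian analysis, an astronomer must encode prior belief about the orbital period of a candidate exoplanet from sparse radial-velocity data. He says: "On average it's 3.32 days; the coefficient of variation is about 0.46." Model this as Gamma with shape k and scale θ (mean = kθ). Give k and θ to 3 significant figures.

k ≈ 4.73, θ ≈ 0.703

For Gamma(k, scale θ): mean = kθ, variance = kθ², so CV = 1/√k.
CV = 0.46, hence k = 1/CV² = 4.73.
Then θ = mean/k = 3.32/4.73 = 0.703.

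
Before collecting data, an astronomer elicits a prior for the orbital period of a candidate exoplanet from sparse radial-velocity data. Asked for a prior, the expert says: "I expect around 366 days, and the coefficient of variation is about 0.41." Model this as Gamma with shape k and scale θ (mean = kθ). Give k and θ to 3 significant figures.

k ≈ 5.95, θ ≈ 61.5

For Gamma(k, scale θ): mean = kθ, variance = kθ², so CV = 1/√k.
CV = 0.41, hence k = 1/CV² = 5.95.
Then θ = mean/k = 366/5.95 = 61.5.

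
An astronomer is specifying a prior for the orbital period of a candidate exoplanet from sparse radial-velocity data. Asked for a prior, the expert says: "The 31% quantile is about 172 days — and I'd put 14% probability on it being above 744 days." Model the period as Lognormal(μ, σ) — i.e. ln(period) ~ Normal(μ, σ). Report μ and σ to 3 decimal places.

If T ~ Lognormal(μ,σ) then ln T ~ Normal(μ,σ), so the p-quantile of ln T is μ + z_p·σ.
ln(172) = 5.147 and ln(744) = 6.612; z_{0.31} = -0.4959, z_{0.86} = 1.08.
σ = (6.612 − 5.147)/(1.08 − (-0.4959)) = 0.929.
μ = 5.147 − (-0.4959)·0.929 = 5.608.

μ ≈ 5.608, σ ≈ 0.929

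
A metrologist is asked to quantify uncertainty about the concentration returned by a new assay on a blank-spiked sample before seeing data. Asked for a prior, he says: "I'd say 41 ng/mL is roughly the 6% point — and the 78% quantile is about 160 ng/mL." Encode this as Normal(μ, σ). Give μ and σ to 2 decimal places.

The p-quantile of Normal(μ,σ) is μ + z_p·σ, with z_{0.06} = -1.555 and z_{0.78} = 0.7722.
Eliminate σ: μ = (z₂·x₁ − z₁·x₂)/(z₂ − z₁) = (0.7722·41 − (-1.555)·160)/2.327 = 120.51.
Then σ = (x₂ − x₁)/(z₂ − z₁) = (160 − 41)/2.327 = 51.14.

μ = 120.51, σ = 51.14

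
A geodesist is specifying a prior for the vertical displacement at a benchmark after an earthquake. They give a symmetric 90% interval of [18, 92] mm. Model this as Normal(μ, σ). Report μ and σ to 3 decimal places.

A symmetric 90% interval runs μ ± z·σ with z = 1.645.
Half-width = 37, so σ = 37/1.645 = 22.494.
μ is the interval midpoint, 55.000.

μ = 55.000, σ = 22.494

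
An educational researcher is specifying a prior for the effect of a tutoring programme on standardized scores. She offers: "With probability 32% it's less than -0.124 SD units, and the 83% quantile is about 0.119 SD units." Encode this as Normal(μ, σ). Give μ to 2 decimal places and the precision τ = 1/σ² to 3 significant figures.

For Normal(μ,σ), the p-quantile is μ + z_p·σ. Here z_{0.32} = -0.4677, z_{0.83} = 0.9542.
So -0.124 = μ − 0.4677σ and 0.119 = μ + 0.9542σ.
Subtracting: σ = (0.119 − -0.124)/(0.9542 − (-0.4677)) = 0.17.
Then μ = -0.124 − (-0.4677)·0.17 = -0.04.
Precision τ = 1/σ² = 1/0.1709² = 34.2.

μ = -0.04, τ = 34.2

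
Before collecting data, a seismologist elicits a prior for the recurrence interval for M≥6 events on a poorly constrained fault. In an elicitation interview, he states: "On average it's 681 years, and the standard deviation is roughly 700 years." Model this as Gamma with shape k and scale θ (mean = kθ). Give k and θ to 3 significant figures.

For Gamma(k, scale θ): mean = kθ, variance = kθ², so CV = 1/√k.
CV = SD/mean = 700/681 = 1.028, hence k = 1/CV² = 0.946.
Then θ = mean/k = 681/0.946 = 720.

k ≈ 0.946, θ ≈ 720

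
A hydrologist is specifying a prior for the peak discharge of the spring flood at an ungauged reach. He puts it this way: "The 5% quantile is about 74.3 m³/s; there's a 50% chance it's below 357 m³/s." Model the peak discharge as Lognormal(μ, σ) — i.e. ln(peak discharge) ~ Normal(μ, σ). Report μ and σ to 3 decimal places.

μ ≈ 5.878, σ ≈ 0.954

If T ~ Lognormal(μ,σ) then ln T ~ Normal(μ,σ), so the p-quantile of ln T is μ + z_p·σ.
ln(74.3) = 4.308 and ln(357) = 5.878; z_{0.05} = -1.645, z_{0.5} = 0.
σ = (5.878 − 4.308)/(0 − (-1.645)) = 0.954.
μ = 4.308 − (-1.645)·0.954 = 5.878.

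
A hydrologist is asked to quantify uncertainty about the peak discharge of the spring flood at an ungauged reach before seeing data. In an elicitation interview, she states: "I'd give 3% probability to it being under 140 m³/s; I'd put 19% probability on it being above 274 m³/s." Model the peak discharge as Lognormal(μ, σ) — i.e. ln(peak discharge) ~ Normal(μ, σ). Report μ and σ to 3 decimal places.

If T ~ Lognormal(μ,σ) then ln T ~ Normal(μ,σ), so the p-quantile of ln T is μ + z_p·σ.
ln(140) = 4.942 and ln(274) = 5.613; z_{0.03} = -1.881, z_{0.81} = 0.8779.
σ = (5.613 − 4.942)/(0.8779 − (-1.881)) = 0.243.
μ = 4.942 − (-1.881)·0.243 = 5.399.

μ ≈ 5.399, σ ≈ 0.243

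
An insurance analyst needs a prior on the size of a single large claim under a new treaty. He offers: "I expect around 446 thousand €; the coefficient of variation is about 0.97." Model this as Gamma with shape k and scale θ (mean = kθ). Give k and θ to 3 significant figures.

k ≈ 1.06, θ ≈ 420

For Gamma(k, scale θ): mean = kθ, variance = kθ², so CV = 1/√k.
CV = 0.97, hence k = 1/CV² = 1.06.
Then θ = mean/k = 446/1.06 = 420.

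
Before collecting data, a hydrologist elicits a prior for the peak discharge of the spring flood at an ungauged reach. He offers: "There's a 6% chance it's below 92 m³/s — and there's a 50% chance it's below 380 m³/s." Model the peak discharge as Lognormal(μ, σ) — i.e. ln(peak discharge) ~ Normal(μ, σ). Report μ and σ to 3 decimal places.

If T ~ Lognormal(μ,σ) then ln T ~ Normal(μ,σ), so the p-quantile of ln T is μ + z_p·σ.
ln(92) = 4.522 and ln(380) = 5.94; z_{0.06} = -1.555, z_{0.5} = 0.
σ = (5.94 − 4.522)/(0 − (-1.555)) = 0.912.
μ = 4.522 − (-1.555)·0.912 = 5.940.

μ ≈ 5.940, σ ≈ 0.912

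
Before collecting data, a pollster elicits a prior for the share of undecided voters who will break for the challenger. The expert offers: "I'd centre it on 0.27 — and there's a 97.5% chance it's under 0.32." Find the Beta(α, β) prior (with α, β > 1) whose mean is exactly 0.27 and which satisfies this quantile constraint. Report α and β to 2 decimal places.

α ≈ 86.00, β ≈ 232.52

With mean 0.27 fixed, write α = 0.27s, β = 0.73s where s = α+β.
Need P(θ < 0.32) = 0.975 under Beta(0.27s, 0.73s). Normal approximation: (q−m)/√(m(1−m)/s) ≈ z_{0.975} = 1.96, so s ≈ 0.27·0.73·(1.96)²/(0.32−0.27)² = 302.9.
At s = 302.9: P(θ<0.32) ≈ 0.972. Adjusting to match 0.975 gives s ≈ 318.52.
So α = 0.27·318.52 ≈ 86.00, β = 0.73·318.52 ≈ 232.52.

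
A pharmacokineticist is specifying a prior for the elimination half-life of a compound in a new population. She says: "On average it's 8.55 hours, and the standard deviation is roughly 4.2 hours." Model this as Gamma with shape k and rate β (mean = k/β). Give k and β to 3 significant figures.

k ≈ 4.14, β ≈ 0.485

For Gamma(k, rate β): mean = k/β, variance = k/β², so CV = 1/√k.
CV = SD/mean = 4.2/8.55 = 0.4912, hence k = 1/CV² = 4.14.
Then β = k/mean = 4.14/8.55 = 0.485.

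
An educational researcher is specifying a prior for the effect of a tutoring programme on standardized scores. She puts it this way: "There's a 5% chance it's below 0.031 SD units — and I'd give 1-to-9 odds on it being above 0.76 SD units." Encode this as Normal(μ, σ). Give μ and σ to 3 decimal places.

μ = 0.441, σ = 0.249

For Normal(μ,σ), the p-quantile is μ + z_p·σ. Here z_{0.05} = -1.645, z_{0.9} = 1.282.
So 0.031 = μ − 1.645σ and 0.76 = μ + 1.282σ.
Subtracting: σ = (0.76 − 0.031)/(1.282 − (-1.645)) = 0.249.
Then μ = 0.031 − (-1.645)·0.249 = 0.441.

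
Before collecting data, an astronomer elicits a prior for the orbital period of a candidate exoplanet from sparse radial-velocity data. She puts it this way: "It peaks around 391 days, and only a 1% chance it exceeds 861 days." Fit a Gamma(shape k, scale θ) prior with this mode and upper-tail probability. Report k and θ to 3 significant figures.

k ≈ 8.74, θ ≈ 50.5

Gamma(k,θ) with k>1 has mode (k−1)θ, so θ = 391/(k−1).
Need P(X < 861) = 0.99 with θ tied to k this way. Start at k = 2, θ = 391: P(X<861) ≈ 0.646.
Too low — raise k to concentrate. Iterating converges to k ≈ 8.74.
Then θ = 391/(8.74−1) ≈ 50.5.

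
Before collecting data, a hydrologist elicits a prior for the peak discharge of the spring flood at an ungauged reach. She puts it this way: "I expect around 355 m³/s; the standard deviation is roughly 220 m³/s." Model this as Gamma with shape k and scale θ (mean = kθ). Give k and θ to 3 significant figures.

For Gamma(k, scale θ): mean = kθ, variance = kθ², so CV = 1/√k.
CV = SD/mean = 220/355 = 0.6197, hence k = 1/CV² = 2.6.
Then θ = mean/k = 355/2.6 = 136.

k ≈ 2.6, θ ≈ 136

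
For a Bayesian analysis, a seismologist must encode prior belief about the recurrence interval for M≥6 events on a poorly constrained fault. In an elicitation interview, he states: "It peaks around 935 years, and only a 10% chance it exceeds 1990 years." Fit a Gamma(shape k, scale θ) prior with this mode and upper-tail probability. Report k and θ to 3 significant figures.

Gamma(k,θ) with k>1 has mode (k−1)θ, so θ = 935/(k−1).
Need P(X < 1990) = 0.9 with θ tied to k this way. Start at k = 2, θ = 935: P(X<1990) ≈ 0.628.
Too low — raise k to concentrate. Iterating converges to k ≈ 4.37.
Then θ = 935/(4.37−1) ≈ 278.

k ≈ 4.37, θ ≈ 278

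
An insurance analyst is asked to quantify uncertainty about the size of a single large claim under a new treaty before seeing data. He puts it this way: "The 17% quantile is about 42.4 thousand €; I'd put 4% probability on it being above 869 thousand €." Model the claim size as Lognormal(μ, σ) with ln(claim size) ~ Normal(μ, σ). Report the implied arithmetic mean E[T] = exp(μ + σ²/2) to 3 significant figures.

If T ~ Lognormal(μ,σ) then ln T ~ Normal(μ,σ), so the p-quantile of ln T is μ + z_p·σ.
ln(42.4) = 3.747 and ln(869) = 6.767; z_{0.17} = -0.9542, z_{0.96} = 1.751.
σ = (6.767 − 3.747)/(1.751 − (-0.9542)) = 1.117.
μ = 3.747 − (-0.9542)·1.117 = 4.813.
E[T] = exp(μ + σ²/2) = exp(4.813 + 0.6234) = 230 thousand €.

E[T] ≈ 230 thousand €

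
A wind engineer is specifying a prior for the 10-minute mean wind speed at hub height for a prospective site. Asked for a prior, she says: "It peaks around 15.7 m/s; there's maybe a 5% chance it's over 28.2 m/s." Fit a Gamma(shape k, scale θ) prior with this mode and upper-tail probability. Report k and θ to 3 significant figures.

Gamma(k,θ) with k>1 has mode (k−1)θ, so θ = 15.7/(k−1).
Need P(X < 28.2) = 0.95 with θ tied to k this way. Start at k = 2, θ = 15.7: P(X<28.2) ≈ 0.536.
Too low — raise k to concentrate. Iterating converges to k ≈ 9.13.
Then θ = 15.7/(9.13−1) ≈ 1.93.

k ≈ 9.13, θ ≈ 1.93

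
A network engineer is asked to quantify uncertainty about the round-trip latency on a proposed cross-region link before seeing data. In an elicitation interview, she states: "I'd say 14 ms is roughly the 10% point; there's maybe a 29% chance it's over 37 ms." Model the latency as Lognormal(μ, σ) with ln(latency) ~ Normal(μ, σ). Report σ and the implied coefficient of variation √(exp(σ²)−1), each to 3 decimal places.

σ ≈ 0.530, CV ≈ 0.569

If T ~ Lognormal(μ,σ) then ln T ~ Normal(μ,σ), so the p-quantile of ln T is μ + z_p·σ.
ln(14) = 2.639 and ln(37) = 3.611; z_{0.1} = -1.282, z_{0.71} = 0.5534.
σ = (3.611 − 2.639)/(0.5534 − (-1.282)) = 0.530.
μ = 2.639 − (-1.282)·0.530 = 3.318.
CV = √(exp(σ²)−1) = √(exp(0.2805)−1) = 0.569.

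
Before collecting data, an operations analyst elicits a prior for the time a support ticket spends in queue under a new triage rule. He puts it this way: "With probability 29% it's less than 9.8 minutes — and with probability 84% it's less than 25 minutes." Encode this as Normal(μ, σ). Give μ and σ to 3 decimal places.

The p-quantile of Normal(μ,σ) is μ + z_p·σ, with z_{0.29} = -0.5534 and z_{0.84} = 0.9945.
Eliminate σ: μ = (z₂·x₁ − z₁·x₂)/(z₂ − z₁) = (0.9945·9.8 − (-0.5534)·25)/1.548 = 15.234.
Then σ = (x₂ − x₁)/(z₂ − z₁) = (25 − 9.8)/1.548 = 9.820.

μ = 15.234, σ = 9.820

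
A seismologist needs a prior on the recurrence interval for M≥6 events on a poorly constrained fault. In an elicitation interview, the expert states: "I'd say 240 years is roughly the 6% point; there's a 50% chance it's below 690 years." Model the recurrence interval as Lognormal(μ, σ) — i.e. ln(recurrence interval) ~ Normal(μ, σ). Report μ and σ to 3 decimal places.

μ ≈ 6.537, σ ≈ 0.679

If T ~ Lognormal(μ,σ) then ln T ~ Normal(μ,σ), so the p-quantile of ln T is μ + z_p·σ.
ln(240) = 5.481 and ln(690) = 6.537; z_{0.06} = -1.555, z_{0.5} = 0.
σ = (6.537 − 5.481)/(0 − (-1.555)) = 0.679.
μ = 5.481 − (-1.555)·0.679 = 6.537.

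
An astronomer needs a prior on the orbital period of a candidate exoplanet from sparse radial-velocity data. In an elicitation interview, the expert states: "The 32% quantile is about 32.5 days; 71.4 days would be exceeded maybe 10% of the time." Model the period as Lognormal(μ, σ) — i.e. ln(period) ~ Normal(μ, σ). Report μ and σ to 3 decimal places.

If T ~ Lognormal(μ,σ) then ln T ~ Normal(μ,σ), so the p-quantile of ln T is μ + z_p·σ.
ln(32.5) = 3.481 and ln(71.4) = 4.268; z_{0.32} = -0.4677, z_{0.9} = 1.282.
σ = (4.268 − 3.481)/(1.282 − (-0.4677)) = 0.450.
μ = 3.481 − (-0.4677)·0.450 = 3.692.

μ ≈ 3.692, σ ≈ 0.450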